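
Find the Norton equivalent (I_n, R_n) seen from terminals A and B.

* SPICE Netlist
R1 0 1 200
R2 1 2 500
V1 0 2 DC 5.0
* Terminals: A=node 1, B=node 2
Find the Thévenin equivalent first; then I_n = V_th/R_th and R_n = R_th.
Step 1 — V_th is the open-circuit voltage V_A - V_B (nothing connected across the terminals).
Nodal analysis, taking node 2 as the 0 V reference.
Source V1 fixes V_0 = 5 V.
KCL at each unknown node (sum of currents leaving = 0; resistances in Ω):
  Node 1: (V_1 - 5)/200 + (V_1 - 0)/500 = 0
Collecting terms: 0.007 × V_1 = 0.025  =>  V_1 = 3.571 V
V_th = V_1 - V_2 = 3.571 - 0 = 3.571 V
Step 2 — R_th: zero the source — replace V1 by a short circuit (node 2 merges into node 0) — and find the resistance seen between A (node 1) and B (node 0).
Reduce the network between node 1 (A) and node 0 (B) by series/parallel combination:
  Rp1 = R1 ‖ R2 (parallel, both between nodes 0 and 1) = 1/(1/200 + 1/500) = 142.9 Ω
R_th = 142.9 Ω
I_n = V_th/R_th = 3.571/142.9 = 0.025 A, and R_n = R_th = 142.9 Ω

Final answer: I_n = 0.025 A, R_n = 142.9 Ω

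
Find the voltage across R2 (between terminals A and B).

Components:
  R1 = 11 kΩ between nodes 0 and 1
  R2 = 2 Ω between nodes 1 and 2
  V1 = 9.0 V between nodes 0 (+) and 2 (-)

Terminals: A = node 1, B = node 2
R1 and R2 are in series across V1 (node 0 → node 1 → node 2), and the output A–B is taken across R2, so this is a voltage divider.
Series current: I = V1/(R1 + R2) = 9/(11000 + 2) = 9/11000 = 0.000818 A
V_R2 = I × R2 = V1 × R2/(R1 + R2) = 9 × 2/11000 = 0.001636 V

Final answer: 0.001636 V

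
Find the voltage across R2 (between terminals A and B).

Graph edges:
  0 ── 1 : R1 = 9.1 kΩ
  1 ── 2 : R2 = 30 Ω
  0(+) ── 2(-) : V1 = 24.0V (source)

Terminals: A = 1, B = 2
R1 and R2 are in series across V1 (node 0 → node 1 → node 2), and the output A–B is taken across R2, so this is a voltage divider.
Series current: I = V1/(R1 + R2) = 24/(9100 + 30) = 24/9130 = 0.002629 A
V_R2 = I × R2 = V1 × R2/(R1 + R2) = 24 × 30/9130 = 0.07886 V

Final answer: 0.07886 V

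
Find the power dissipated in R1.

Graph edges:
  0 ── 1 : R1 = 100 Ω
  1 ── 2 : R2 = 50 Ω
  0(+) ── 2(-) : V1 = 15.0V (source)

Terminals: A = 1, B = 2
Nodal analysis, taking node 2 as the 0 V reference.
Source V1 fixes V_0 = 15 V.
KCL at each unknown node (sum of currents leaving = 0; resistances in Ω):
  Node 1: (V_1 - 15)/100 + (V_1 - 0)/50 = 0
Collecting terms: 0.03 × V_1 = 0.15  =>  V_1 = 5 V
I_R1 = (V_0 - V_1)/R1 = (15 - 5)/100 = 0.1 A
P_R1 = I_R1² × R1 = (0.1)² × 100 = 1 W

Final answer: 1 W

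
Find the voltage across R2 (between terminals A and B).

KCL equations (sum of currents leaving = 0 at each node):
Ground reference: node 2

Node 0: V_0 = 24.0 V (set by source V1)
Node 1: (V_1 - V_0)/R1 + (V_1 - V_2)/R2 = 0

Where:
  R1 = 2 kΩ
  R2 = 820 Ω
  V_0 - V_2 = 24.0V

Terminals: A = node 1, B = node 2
R1 and R2 are in series across V1 (node 0 → node 1 → node 2), and the output A–B is taken across R2, so this is a voltage divider.
Series current: I = V1/(R1 + R2) = 24/(2000 + 820) = 24/2820 = 0.008511 A
V_R2 = I × R2 = V1 × R2/(R1 + R2) = 24 × 820/2820 = 6.979 V

Final answer: 6.979 V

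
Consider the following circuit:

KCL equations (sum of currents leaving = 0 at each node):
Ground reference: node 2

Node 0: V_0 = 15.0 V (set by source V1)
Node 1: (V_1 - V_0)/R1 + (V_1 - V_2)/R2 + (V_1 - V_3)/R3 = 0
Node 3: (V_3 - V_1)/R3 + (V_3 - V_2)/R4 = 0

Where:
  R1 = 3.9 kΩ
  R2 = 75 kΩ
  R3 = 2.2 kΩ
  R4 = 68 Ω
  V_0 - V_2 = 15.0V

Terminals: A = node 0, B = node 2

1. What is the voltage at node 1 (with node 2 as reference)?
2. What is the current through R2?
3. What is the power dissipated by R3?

Nodal analysis, taking node 2 as the 0 V reference.
Source V1 fixes V_0 = 15 V.
KCL at each unknown node (sum of currents leaving = 0; resistances in Ω):
  Node 1: (V_1 - 15)/3900 + (V_1 - 0)/75000 + (V_1 - V_3)/2200 = 0
  Node 3: (V_3 - V_1)/2200 + (V_3 - 0)/68 = 0
Collecting terms (coefficients in siemens):
  0.0007243·V_1 - 0.0004545·V_3 = 0.003846
  0.01516·V_3 - 0.0004545·V_1 = 0
Determinant D = (0.0007243)(0.01516) - (-0.0004545)(-0.0004545) = 0.00001077
V_1 = [(0.003846)(0.01516) - (-0.0004545)(0)]/D = 5.412 V
V_3 = [(0.0007243)(0) - (0.003846)(-0.0004545)]/D = 0.1623 V
Part 1:
  Read off the nodal solution: V_1 = 5.412 V
Part 2:
  I_R2 = (V_1 - V_2)/R2 = (5.412 - 0)/75000 = 0.00007216 A
  Magnitude: I_R2 = 0.00007216 A
Part 3:
  I_R3 = (V_1 - V_3)/R3 = (5.412 - 0.1623)/2200 = 0.002386 A
  P_R3 = I_R3² × R3 = (0.002386)² × 2200 = 0.01253 W

Final answers:
1. V_1 = 5.412 V
2. I_R2 = 7.216e-05 A
3. P_R3 = 0.01253 W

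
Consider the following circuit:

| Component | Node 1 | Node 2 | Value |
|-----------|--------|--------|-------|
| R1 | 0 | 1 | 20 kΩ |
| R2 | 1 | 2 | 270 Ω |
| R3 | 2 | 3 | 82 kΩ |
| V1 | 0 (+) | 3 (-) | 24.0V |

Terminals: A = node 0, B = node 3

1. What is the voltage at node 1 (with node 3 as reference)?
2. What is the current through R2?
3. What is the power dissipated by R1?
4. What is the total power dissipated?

Nodal analysis, taking node 3 as the 0 V reference.
Source V1 fixes V_0 = 24 V.
KCL at each unknown node (sum of currents leaving = 0; resistances in Ω):
  Node 1: (V_1 - 24)/20000 + (V_1 - V_2)/270 = 0
  Node 2: (V_2 - V_1)/270 + (V_2 - 0)/82000 = 0
Collecting terms (coefficients in siemens):
  0.003754·V_1 - 0.003704·V_2 = 0.0012
  0.003716·V_2 - 0.003704·V_1 = 0
Determinant D = (0.003754)(0.003716) - (-0.003704)(-0.003704) = 0.000000231
V_1 = [(0.0012)(0.003716) - (-0.003704)(0)]/D = 19.31 V
V_2 = [(0.003754)(0) - (0.0012)(-0.003704)]/D = 19.24 V
Part 1:
  Read off the nodal solution: V_1 = 19.31 V
Part 2:
  I_R2 = (V_1 - V_2)/R2 = (19.31 - 19.24)/270 = 0.0002347 A
  Magnitude: I_R2 = 0.0002347 A
Part 3:
  I_R1 = (V_0 - V_1)/R1 = (24 - 19.31)/20000 = 0.0002347 A
  P_R1 = I_R1² × R1 = (0.0002347)² × 20000 = 0.001101 W
Part 4:
  Power in each resistor, P = (ΔV)²/R:
    P_R1 = (24 - 19.31)²/20000 = 0.001101 W
    P_R2 = (19.31 - 19.24)²/270 = 0.00001487 W
    P_R3 = (19.24 - 0)²/82000 = 0.004516 W
  P_total = P_R1 + P_R2 + P_R3 = 0.005632 W

Final answers:
1. V_1 = 19.31 V
2. I_R2 = 0.0002347 A
3. P_R1 = 0.001101 W
4. P_total = 0.005632 W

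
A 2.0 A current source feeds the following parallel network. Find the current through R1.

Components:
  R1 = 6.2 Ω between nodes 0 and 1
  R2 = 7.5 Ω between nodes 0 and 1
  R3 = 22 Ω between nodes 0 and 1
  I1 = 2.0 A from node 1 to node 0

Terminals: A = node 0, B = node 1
All resistors sit directly between nodes 0 and 1, so they are in parallel and share one voltage V; the full source current 2 A splits among them.
1/R_par = 1/6.2 + 1/7.5 + 1/22 = 0.3401 S  =>  R_par = 2.941 Ω
V = I × R_par = 2 × 2.941 = 5.881 V
I_R1 = V/R1 = 5.881/6.2 = 0.9485 A

Final answer: 0.9485 A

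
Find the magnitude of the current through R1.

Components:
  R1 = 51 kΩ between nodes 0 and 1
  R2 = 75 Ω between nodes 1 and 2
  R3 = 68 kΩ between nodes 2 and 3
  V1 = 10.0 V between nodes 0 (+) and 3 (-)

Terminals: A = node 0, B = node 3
Nodal analysis, taking node 3 as the 0 V reference.
Source V1 fixes V_0 = 10 V.
KCL at each unknown node (sum of currents leaving = 0; resistances in Ω):
  Node 1: (V_1 - 10)/51000 + (V_1 - V_2)/75 = 0
  Node 2: (V_2 - V_1)/75 + (V_2 - 0)/68000 = 0
Collecting terms (coefficients in siemens):
  0.01335·V_1 - 0.01333·V_2 = 0.0001961
  0.01335·V_2 - 0.01333·V_1 = 0
Determinant D = (0.01335)(0.01335) - (-0.01333)(-0.01333) = 0.0000004578
V_1 = [(0.0001961)(0.01335) - (-0.01333)(0)]/D = 5.717 V
V_2 = [(0.01335)(0) - (0.0001961)(-0.01333)]/D = 5.711 V
I_R1 = (V_0 - V_1)/R1 = (10 - 5.717)/51000 = 0.00008398 A
|I_R1| = 0.00008398 A

Final answer: |I_R1| = 8.398e-05 A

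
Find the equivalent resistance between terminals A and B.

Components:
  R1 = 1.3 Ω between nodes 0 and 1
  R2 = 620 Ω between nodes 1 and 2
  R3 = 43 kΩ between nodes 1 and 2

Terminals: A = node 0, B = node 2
Reduce the network between node 0 (A) and node 2 (B) by series/parallel combination:
  Rp1 = R2 ‖ R3 (parallel, both between nodes 1 and 2) = 1/(1/620 + 1/43000) = 611.2 Ω
  Rs1 = R1 + Rp1 (series, joined only at node 1) = 1.3 + 611.2 = 612.5 Ω
R_eq = 612.5 Ω

Final answer: 612.5 Ω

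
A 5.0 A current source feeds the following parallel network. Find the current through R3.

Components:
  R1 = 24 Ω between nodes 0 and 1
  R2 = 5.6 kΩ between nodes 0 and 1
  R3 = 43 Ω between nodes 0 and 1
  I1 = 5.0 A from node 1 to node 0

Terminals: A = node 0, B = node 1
All resistors sit directly between nodes 0 and 1, so they are in parallel and share one voltage V; the full source current 5 A splits among them.
1/R_par = 1/24 + 1/5600 + 1/43 = 0.0651 S  =>  R_par = 15.36 Ω
V = I × R_par = 5 × 15.36 = 76.8 V
I_R3 = V/R3 = 76.8/43 = 1.786 A

Final answer: 1.786 A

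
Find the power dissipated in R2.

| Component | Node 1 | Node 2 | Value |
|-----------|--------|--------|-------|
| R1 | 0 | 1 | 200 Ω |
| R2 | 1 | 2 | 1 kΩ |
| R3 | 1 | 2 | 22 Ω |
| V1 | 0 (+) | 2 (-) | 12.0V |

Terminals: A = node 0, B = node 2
Nodal analysis, taking node 2 as the 0 V reference.
Source V1 fixes V_0 = 12 V.
KCL at each unknown node (sum of currents leaving = 0; resistances in Ω):
  Node 1: (V_1 - 12)/200 + (V_1 - 0)/1000 + (V_1 - 0)/22 = 0
Collecting terms: 0.05145 × V_1 = 0.06  =>  V_1 = 1.166 V
I_R2 = (V_1 - V_2)/R2 = (1.166 - 0)/1000 = 0.001166 A
P_R2 = I_R2² × R2 = (0.001166)² × 1000 = 0.00136 W

Final answer: 0.00136 W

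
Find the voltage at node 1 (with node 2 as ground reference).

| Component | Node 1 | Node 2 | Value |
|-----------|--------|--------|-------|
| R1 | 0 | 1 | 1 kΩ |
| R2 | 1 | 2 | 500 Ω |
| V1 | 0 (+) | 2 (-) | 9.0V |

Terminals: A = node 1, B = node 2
Nodal analysis, taking node 2 as the 0 V reference.
Source V1 fixes V_0 = 9 V.
KCL at each unknown node (sum of currents leaving = 0; resistances in Ω):
  Node 1: (V_1 - 9)/1000 + (V_1 - 0)/500 = 0
Collecting terms: 0.003 × V_1 = 0.009  =>  V_1 = 3 V
The requested potential is V_1 = 3 V.

Final answer: V_1 = 3 V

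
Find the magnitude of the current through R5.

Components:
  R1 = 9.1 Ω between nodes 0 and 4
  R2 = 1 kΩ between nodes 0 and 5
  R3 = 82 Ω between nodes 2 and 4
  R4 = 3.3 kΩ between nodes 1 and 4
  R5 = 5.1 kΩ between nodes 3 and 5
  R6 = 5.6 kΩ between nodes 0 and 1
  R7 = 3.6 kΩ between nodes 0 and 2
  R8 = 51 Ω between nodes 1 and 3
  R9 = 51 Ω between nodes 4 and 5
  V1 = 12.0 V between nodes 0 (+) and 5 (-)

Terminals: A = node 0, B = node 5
Nodal analysis, taking node 5 as the 0 V reference.
Source V1 fixes V_0 = 12 V.
KCL at each unknown node (sum of currents leaving = 0; resistances in Ω):
  Node 1: (V_1 - V_4)/3300 + (V_1 - 12)/5600 + (V_1 - V_3)/51 = 0
  Node 2: (V_2 - V_4)/82 + (V_2 - 12)/3600 = 0
  Node 3: (V_3 - 0)/5100 + (V_3 - V_1)/51 = 0
  Node 4: (V_4 - 12)/9.1 + (V_4 - V_2)/82 + (V_4 - V_1)/3300 + (V_4 - 0)/51 = 0
Collecting terms (coefficients in siemens):
  0.02009·V_1 - 0.01961·V_3 - 0.000303·V_4 = 0.002143
  0.01247·V_2 - 0.0122·V_4 = 0.003333
  0.0198·V_3 - 0.01961·V_1 = 0
  0.142·V_4 - 0.000303·V_1 - 0.0122·V_2 = 1.319
Solving these 4 simultaneous equations (Gaussian elimination) gives:
  V_1 = 7.737 V, V_2 = 10.22 V, V_3 = 7.66 V, V_4 = 10.18 V
I_R5 = (V_3 - V_5)/R5 = (7.66 - 0)/5100 = 0.001502 A
|I_R5| = 0.001502 A

Final answer: |I_R5| = 0.001502 A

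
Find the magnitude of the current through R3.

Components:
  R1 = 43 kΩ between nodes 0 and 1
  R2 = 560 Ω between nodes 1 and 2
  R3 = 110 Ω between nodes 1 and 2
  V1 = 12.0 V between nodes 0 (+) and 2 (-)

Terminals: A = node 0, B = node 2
Nodal analysis, taking node 2 as the 0 V reference.
Source V1 fixes V_0 = 12 V.
KCL at each unknown node (sum of currents leaving = 0; resistances in Ω):
  Node 1: (V_1 - 12)/43000 + (V_1 - 0)/560 + (V_1 - 0)/110 = 0
Collecting terms: 0.0109 × V_1 = 0.0002791  =>  V_1 = 0.0256 V
I_R3 = (V_1 - V_2)/R3 = (0.0256 - 0)/110 = 0.0002328 A
|I_R3| = 0.0002328 A

Final answer: |I_R3| = 0.0002328 A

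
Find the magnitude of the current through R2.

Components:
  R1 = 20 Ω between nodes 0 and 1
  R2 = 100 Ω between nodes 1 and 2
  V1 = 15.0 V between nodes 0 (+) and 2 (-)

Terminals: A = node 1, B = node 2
Nodal analysis, taking node 2 as the 0 V reference.
Source V1 fixes V_0 = 15 V.
KCL at each unknown node (sum of currents leaving = 0; resistances in Ω):
  Node 1: (V_1 - 15)/20 + (V_1 - 0)/100 = 0
Collecting terms: 0.06 × V_1 = 0.75  =>  V_1 = 12.5 V
I_R2 = (V_1 - V_2)/R2 = (12.5 - 0)/100 = 0.125 A
|I_R2| = 0.125 A

Final answer: |I_R2| = 0.125 A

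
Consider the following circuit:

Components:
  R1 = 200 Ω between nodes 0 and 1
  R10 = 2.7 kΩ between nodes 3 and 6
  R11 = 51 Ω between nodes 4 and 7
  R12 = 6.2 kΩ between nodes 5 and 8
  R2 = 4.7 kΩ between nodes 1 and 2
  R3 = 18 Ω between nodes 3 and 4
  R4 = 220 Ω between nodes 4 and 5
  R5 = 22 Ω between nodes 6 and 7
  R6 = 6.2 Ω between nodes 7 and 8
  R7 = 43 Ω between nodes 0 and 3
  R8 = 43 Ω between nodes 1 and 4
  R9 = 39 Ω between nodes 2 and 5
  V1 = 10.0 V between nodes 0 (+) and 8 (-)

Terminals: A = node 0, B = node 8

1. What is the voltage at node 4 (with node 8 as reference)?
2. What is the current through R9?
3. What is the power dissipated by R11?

Nodal analysis, taking node 8 as the 0 V reference.
Source V1 fixes V_0 = 10 V.
KCL at each unknown node (sum of currents leaving = 0; resistances in Ω):
  Node 1: (V_1 - 10)/200 + (V_1 - V_2)/4700 + (V_1 - V_4)/43 = 0
  Node 2: (V_2 - V_1)/4700 + (V_2 - V_5)/39 = 0
  Node 3: (V_3 - V_4)/18 + (V_3 - 10)/43 + (V_3 - V_6)/2700 = 0
  Node 4: (V_4 - V_3)/18 + (V_4 - V_5)/220 + (V_4 - V_1)/43 + (V_4 - V_7)/51 = 0
  Node 5: (V_5 - V_4)/220 + (V_5 - V_2)/39 + (V_5 - 0)/6200 = 0
  Node 6: (V_6 - V_7)/22 + (V_6 - V_3)/2700 = 0
  Node 7: (V_7 - V_6)/22 + (V_7 - 0)/6.2 + (V_7 - V_4)/51 = 0
Collecting terms (coefficients in siemens):
  0.02847·V_1 - 0.0002128·V_2 - 0.02326·V_4 = 0.05
  0.02585·V_2 - 0.0002128·V_1 - 0.02564·V_5 = 0
  0.07918·V_3 - 0.05556·V_4 - 0.0003704·V_6 = 0.2326
  0.103·V_4 - 0.02326·V_1 - 0.05556·V_3 - 0.004545·V_5 - 0.01961·V_7 = 0
  0.03035·V_5 - 0.02564·V_2 - 0.004545·V_4 = 0
  0.04582·V_6 - 0.0003704·V_3 - 0.04545·V_7 = 0
  0.2264·V_7 - 0.01961·V_4 - 0.04545·V_6 = 0
Solving these 7 simultaneous equations (Gaussian elimination) gives:
  V_1 = 6.159 V, V_2 = 5.21 V, V_3 = 6.688 V, V_4 = 5.342 V
  V_5 = 5.202 V, V_6 = 0.6407 V, V_7 = 0.5914 V
Part 1:
  Read off the nodal solution: V_4 = 5.342 V
Part 2:
  I_R9 = (V_2 - V_5)/R9 = (5.21 - 5.202)/39 = 0.000202 A
  Magnitude: I_R9 = 0.000202 A
Part 3:
  I_R11 = (V_4 - V_7)/R11 = (5.342 - 0.5914)/51 = 0.09315 A
  P_R11 = I_R11² × R11 = (0.09315)² × 51 = 0.4425 W

Final answers:
1. V_4 = 5.342 V
2. I_R9 = 0.000202 A
3. P_R11 = 0.4425 W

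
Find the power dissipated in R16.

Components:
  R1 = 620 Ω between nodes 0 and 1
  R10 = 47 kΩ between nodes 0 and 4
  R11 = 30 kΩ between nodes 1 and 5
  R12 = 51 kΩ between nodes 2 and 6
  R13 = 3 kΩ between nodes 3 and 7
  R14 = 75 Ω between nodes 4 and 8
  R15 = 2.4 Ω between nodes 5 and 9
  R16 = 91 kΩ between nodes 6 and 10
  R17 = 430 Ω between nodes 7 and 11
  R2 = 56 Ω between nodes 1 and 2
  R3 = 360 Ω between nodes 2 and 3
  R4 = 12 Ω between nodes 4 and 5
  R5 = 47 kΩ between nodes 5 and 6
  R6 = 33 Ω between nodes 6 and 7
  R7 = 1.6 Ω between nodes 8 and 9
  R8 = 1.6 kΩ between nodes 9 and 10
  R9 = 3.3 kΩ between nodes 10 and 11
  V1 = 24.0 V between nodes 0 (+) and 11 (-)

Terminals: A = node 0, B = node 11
Nodal analysis, taking node 11 as the 0 V reference.
Source V1 fixes V_0 = 24 V.
KCL at each unknown node (sum of currents leaving = 0; resistances in Ω):
  Node 1: (V_1 - 24)/620 + (V_1 - V_2)/56 + (V_1 - V_5)/30000 = 0
  Node 2: (V_2 - V_1)/56 + (V_2 - V_3)/360 + (V_2 - V_6)/51000 = 0
  Node 3: (V_3 - V_2)/360 + (V_3 - V_7)/3000 = 0
  Node 4: (V_4 - V_5)/12 + (V_4 - 24)/47000 + (V_4 - V_8)/75 = 0
  Node 5: (V_5 - V_4)/12 + (V_5 - V_6)/47000 + (V_5 - V_1)/30000 + (V_5 - V_9)/2.4 = 0
  Node 6: (V_6 - V_5)/47000 + (V_6 - V_7)/33 + (V_6 - V_2)/51000 + (V_6 - V_10)/91000 = 0
  Node 7: (V_7 - V_6)/33 + (V_7 - V_3)/3000 + (V_7 - 0)/430 = 0
  Node 8: (V_8 - V_9)/1.6 + (V_8 - V_4)/75 = 0
  Node 9: (V_9 - V_8)/1.6 + (V_9 - V_10)/1600 + (V_9 - V_5)/2.4 = 0
  Node 10: (V_10 - V_9)/1600 + (V_10 - 0)/3300 + (V_10 - V_6)/91000 = 0
Collecting terms (coefficients in siemens):
  0.0195·V_1 - 0.01786·V_2 - 0.00003333·V_5 = 0.03871
  0.02065·V_2 - 0.01786·V_1 - 0.002778·V_3 - 0.00001961·V_6 = 0
  0.003111·V_3 - 0.002778·V_2 - 0.0003333·V_7 = 0
  0.09669·V_4 - 0.08333·V_5 - 0.01333·V_8 = 0.0005106
  0.5001·V_5 - 0.00003333·V_1 - 0.08333·V_4 - 0.00002128·V_6 - 0.4167·V_9 = 0
  0.03035·V_6 - 0.00001961·V_2 - 0.00002128·V_5 - 0.0303·V_7 - 0.00001099·V_10 = 0
  0.03296·V_7 - 0.0003333·V_3 - 0.0303·V_6 = 0
  0.6383·V_8 - 0.01333·V_4 - 0.625·V_9 = 0
  1.042·V_9 - 0.4167·V_5 - 0.625·V_8 - 0.000625·V_10 = 0
  0.000939·V_10 - 0.00001099·V_6 - 0.000625·V_9 = 0
Solving these 10 simultaneous equations (Gaussian elimination) gives:
  V_1 = 20.23 V, V_2 = 19.92 V, V_3 = 18.04 V, V_4 = 4.408 V
  V_5 = 4.403 V, V_6 = 2.422 V, V_7 = 2.409 V, V_8 = 4.402 V
  V_9 = 4.401 V, V_10 = 2.958 V
I_R16 = (V_6 - V_10)/R16 = (2.422 - 2.958)/91000 = -0.000005891 A
P_R16 = I_R16² × R16 = (-0.000005891)² × 91000 = 0.000003158 W

Final answer: 3.158e-06 W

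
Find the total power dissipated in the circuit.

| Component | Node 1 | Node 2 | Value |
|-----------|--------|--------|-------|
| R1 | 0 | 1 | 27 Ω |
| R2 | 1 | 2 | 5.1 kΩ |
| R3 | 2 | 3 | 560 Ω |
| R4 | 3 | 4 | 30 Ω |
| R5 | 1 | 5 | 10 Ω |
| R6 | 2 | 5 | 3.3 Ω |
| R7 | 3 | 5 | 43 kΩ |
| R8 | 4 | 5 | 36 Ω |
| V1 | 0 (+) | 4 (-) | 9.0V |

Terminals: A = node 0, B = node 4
Nodal analysis, taking node 4 as the 0 V reference.
Source V1 fixes V_0 = 9 V.
KCL at each unknown node (sum of currents leaving = 0; resistances in Ω):
  Node 1: (V_1 - 9)/27 + (V_1 - V_2)/5100 + (V_1 - V_5)/10 = 0
  Node 2: (V_2 - V_1)/5100 + (V_2 - V_3)/560 + (V_2 - V_5)/3.3 = 0
  Node 3: (V_3 - V_2)/560 + (V_3 - 0)/30 + (V_3 - V_5)/43000 = 0
  Node 5: (V_5 - V_1)/10 + (V_5 - V_2)/3.3 + (V_5 - V_3)/43000 + (V_5 - 0)/36 = 0
Collecting terms (coefficients in siemens):
  0.1372·V_1 - 0.0001961·V_2 - 0.1·V_5 = 0.3333
  0.305·V_2 - 0.0001961·V_1 - 0.001786·V_3 - 0.303·V_5 = 0
  0.03514·V_3 - 0.001786·V_2 - 0.00002326·V_5 = 0
  0.4308·V_5 - 0.1·V_1 - 0.303·V_2 - 0.00002326·V_3 = 0
Solving these 4 simultaneous equations (Gaussian elimination) gives:
  V_1 = 5.572 V, V_2 = 4.282 V, V_3 = 0.2205 V, V_5 = 4.306 V
Power in each resistor, P = (ΔV)²/R:
  P_R1 = (9 - 5.572)²/27 = 0.4351 W
  P_R2 = (5.572 - 4.282)²/5100 = 0.0003263 W
  P_R3 = (4.282 - 0.2205)²/560 = 0.02946 W
  P_R4 = (0.2205 - 0)²/30 = 0.00162 W
  P_R5 = (5.572 - 4.306)²/10 = 0.1605 W
  P_R6 = (4.282 - 4.306)²/3.3 = 0.0001617 W
  P_R7 = (0.2205 - 4.306)²/43000 = 0.0003881 W
  P_R8 = (0 - 4.306)²/36 = 0.5149 W
P_total = P_R1 + P_R2 + P_R3 + P_R4 + P_R5 + P_R6 + P_R7 + P_R8 = 1.143 W

Final answer: 1.143 W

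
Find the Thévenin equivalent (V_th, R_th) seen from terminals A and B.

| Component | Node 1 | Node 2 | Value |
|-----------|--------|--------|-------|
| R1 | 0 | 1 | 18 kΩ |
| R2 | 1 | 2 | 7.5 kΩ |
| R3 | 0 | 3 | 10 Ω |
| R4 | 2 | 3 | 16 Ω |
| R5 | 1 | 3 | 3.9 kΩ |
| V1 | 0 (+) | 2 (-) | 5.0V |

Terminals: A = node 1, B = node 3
Step 1 — V_th is the open-circuit voltage V_A - V_B (nothing connected across the terminals).
Nodal analysis, taking node 2 as the 0 V reference.
Source V1 fixes V_0 = 5 V.
KCL at each unknown node (sum of currents leaving = 0; resistances in Ω):
  Node 1: (V_1 - 5)/18000 + (V_1 - 0)/7500 + (V_1 - V_3)/3900 = 0
  Node 3: (V_3 - 5)/10 + (V_3 - 0)/16 + (V_3 - V_1)/3900 = 0
Collecting terms (coefficients in siemens):
  0.0004453·V_1 - 0.0002564·V_3 = 0.0002778
  0.1628·V_3 - 0.0002564·V_1 = 0.5
Determinant D = (0.0004453)(0.1628) - (-0.0002564)(-0.0002564) = 0.00007241
V_1 = [(0.0002778)(0.1628) - (-0.0002564)(0.5)]/D = 2.395 V
V_3 = [(0.0004453)(0.5) - (0.0002778)(-0.0002564)]/D = 3.076 V
V_th = V_1 - V_3 = 2.395 - 3.076 = -0.6809 V
Step 2 — R_th: zero the source — replace V1 by a short circuit (node 2 merges into node 0) — and find the resistance seen between A (node 1) and B (node 3).
Reduce the network between node 1 (A) and node 3 (B) by series/parallel combination:
  Rp1 = R1 ‖ R2 (parallel, both between nodes 0 and 1) = 1/(1/18000 + 1/7500) = 5294 Ω
  Rp2 = R3 ‖ R4 (parallel, both between nodes 0 and 3) = 1/(1/10 + 1/16) = 6.154 Ω
  Rs1 = Rp1 + Rp2 (series, joined only at node 0) = 5294 + 6.154 = 5300 Ω
  Rp3 = R5 ‖ Rs1 (parallel, both between nodes 1 and 3) = 1/(1/3900 + 1/5300) = 2247 Ω
R_th = 2.247 kΩ

Final answer: V_th = -0.6809 V, R_th = 2.247 kΩ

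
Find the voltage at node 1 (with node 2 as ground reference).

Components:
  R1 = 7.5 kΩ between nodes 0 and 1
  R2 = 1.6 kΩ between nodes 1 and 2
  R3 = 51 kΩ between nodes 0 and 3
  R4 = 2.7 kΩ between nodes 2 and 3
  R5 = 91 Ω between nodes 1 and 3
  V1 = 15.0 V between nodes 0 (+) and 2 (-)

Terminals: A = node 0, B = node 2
Nodal analysis, taking node 2 as the 0 V reference.
Source V1 fixes V_0 = 15 V.
KCL at each unknown node (sum of currents leaving = 0; resistances in Ω):
  Node 1: (V_1 - 15)/7500 + (V_1 - 0)/1600 + (V_1 - V_3)/91 = 0
  Node 3: (V_3 - 15)/51000 + (V_3 - 0)/2700 + (V_3 - V_1)/91 = 0
Collecting terms (coefficients in siemens):
  0.01175·V_1 - 0.01099·V_3 = 0.002
  0.01138·V_3 - 0.01099·V_1 = 0.0002941
Determinant D = (0.01175)(0.01138) - (-0.01099)(-0.01099) = 0.00001291
V_1 = [(0.002)(0.01138) - (-0.01099)(0.0002941)]/D = 2.012 V
V_3 = [(0.01175)(0.0002941) - (0.002)(-0.01099)]/D = 1.969 V
The requested potential is V_1 = 2.012 V.

Final answer: V_1 = 2.012 V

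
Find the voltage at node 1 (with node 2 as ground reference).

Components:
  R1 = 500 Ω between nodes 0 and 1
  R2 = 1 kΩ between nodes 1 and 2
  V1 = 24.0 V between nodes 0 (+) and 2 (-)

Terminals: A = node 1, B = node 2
Nodal analysis, taking node 2 as the 0 V reference.
Source V1 fixes V_0 = 24 V.
KCL at each unknown node (sum of currents leaving = 0; resistances in Ω):
  Node 1: (V_1 - 24)/500 + (V_1 - 0)/1000 = 0
Collecting terms: 0.003 × V_1 = 0.048  =>  V_1 = 16 V
The requested potential is V_1 = 16 V.

Final answer: V_1 = 16 V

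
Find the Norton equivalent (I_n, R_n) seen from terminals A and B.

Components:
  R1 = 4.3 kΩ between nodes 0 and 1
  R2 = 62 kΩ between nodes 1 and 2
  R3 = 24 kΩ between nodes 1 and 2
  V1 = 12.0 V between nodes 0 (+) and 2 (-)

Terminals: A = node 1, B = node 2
Find the Thévenin equivalent first; then I_n = V_th/R_th and R_n = R_th.
Step 1 — V_th is the open-circuit voltage V_A - V_B (nothing connected across the terminals).
Nodal analysis, taking node 2 as the 0 V reference.
Source V1 fixes V_0 = 12 V.
KCL at each unknown node (sum of currents leaving = 0; resistances in Ω):
  Node 1: (V_1 - 12)/4300 + (V_1 - 0)/62000 + (V_1 - 0)/24000 = 0
Collecting terms: 0.0002904 × V_1 = 0.002791  =>  V_1 = 9.611 V
V_th = V_1 - V_2 = 9.611 - 0 = 9.611 V
Step 2 — R_th: zero the source — replace V1 by a short circuit (node 2 merges into node 0) — and find the resistance seen between A (node 1) and B (node 0).
Reduce the network between node 1 (A) and node 0 (B) by series/parallel combination:
  Rp1 = R1 ‖ R2 ‖ R3 (parallel, all between nodes 0 and 1) = 1/(1/4300 + 1/62000 + 1/24000) = 3444 Ω
R_th = 3.444 kΩ
I_n = V_th/R_th = 9.611/3444 = 0.002791 A, and R_n = R_th = 3.444 kΩ

Final answer: I_n = 0.002791 A, R_n = 3.444 kΩ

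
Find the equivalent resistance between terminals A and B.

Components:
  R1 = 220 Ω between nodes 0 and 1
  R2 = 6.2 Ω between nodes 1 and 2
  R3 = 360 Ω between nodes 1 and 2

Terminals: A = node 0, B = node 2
Reduce the network between node 0 (A) and node 2 (B) by series/parallel combination:
  Rp1 = R2 ‖ R3 (parallel, both between nodes 1 and 2) = 1/(1/6.2 + 1/360) = 6.095 Ω
  Rs1 = R1 + Rp1 (series, joined only at node 1) = 220 + 6.095 = 226.1 Ω
R_eq = 226.1 Ω

Final answer: 226.1 Ω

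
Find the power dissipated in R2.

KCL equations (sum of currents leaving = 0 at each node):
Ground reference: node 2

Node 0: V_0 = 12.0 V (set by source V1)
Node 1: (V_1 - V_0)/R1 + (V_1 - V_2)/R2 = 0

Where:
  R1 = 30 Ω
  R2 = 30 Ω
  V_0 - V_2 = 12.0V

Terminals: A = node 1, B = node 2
Nodal analysis, taking node 2 as the 0 V reference.
Source V1 fixes V_0 = 12 V.
KCL at each unknown node (sum of currents leaving = 0; resistances in Ω):
  Node 1: (V_1 - 12)/30 + (V_1 - 0)/30 = 0
Collecting terms: 0.06667 × V_1 = 0.4  =>  V_1 = 6 V
I_R2 = (V_1 - V_2)/R2 = (6 - 0)/30 = 0.2 A
P_R2 = I_R2² × R2 = (0.2)² × 30 = 1.2 W

Final answer: 1.2 W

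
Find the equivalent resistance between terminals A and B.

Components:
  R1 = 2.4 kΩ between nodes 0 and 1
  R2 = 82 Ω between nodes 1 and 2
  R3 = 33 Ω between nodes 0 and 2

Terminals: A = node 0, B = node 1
Reduce the network between node 0 (A) and node 1 (B) by series/parallel combination:
  Rs1 = R3 + R2 (series, joined only at node 2) = 33 + 82 = 115 Ω
  Rp1 = R1 ‖ Rs1 (parallel, both between nodes 0 and 1) = 1/(1/2400 + 1/115) = 109.7 Ω
R_eq = 109.7 Ω

Final answer: 109.7 Ω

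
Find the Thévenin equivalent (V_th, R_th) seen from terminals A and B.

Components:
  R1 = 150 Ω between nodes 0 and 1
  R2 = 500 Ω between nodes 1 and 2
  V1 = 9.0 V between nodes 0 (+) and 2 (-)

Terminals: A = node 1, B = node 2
Step 1 — V_th is the open-circuit voltage V_A - V_B (nothing connected across the terminals).
Nodal analysis, taking node 2 as the 0 V reference.
Source V1 fixes V_0 = 9 V.
KCL at each unknown node (sum of currents leaving = 0; resistances in Ω):
  Node 1: (V_1 - 9)/150 + (V_1 - 0)/500 = 0
Collecting terms: 0.008667 × V_1 = 0.06  =>  V_1 = 6.923 V
V_th = V_1 - V_2 = 6.923 - 0 = 6.923 V
Step 2 — R_th: zero the source — replace V1 by a short circuit (node 2 merges into node 0) — and find the resistance seen between A (node 1) and B (node 0).
Reduce the network between node 1 (A) and node 0 (B) by series/parallel combination:
  Rp1 = R1 ‖ R2 (parallel, both between nodes 0 and 1) = 1/(1/150 + 1/500) = 115.4 Ω
R_th = 115.4 Ω

Final answer: V_th = 6.923 V, R_th = 115.4 Ω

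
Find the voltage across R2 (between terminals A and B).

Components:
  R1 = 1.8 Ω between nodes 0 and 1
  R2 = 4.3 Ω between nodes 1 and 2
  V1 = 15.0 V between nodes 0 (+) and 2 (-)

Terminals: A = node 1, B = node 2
R1 and R2 are in series across V1 (node 0 → node 1 → node 2), and the output A–B is taken across R2, so this is a voltage divider.
Series current: I = V1/(R1 + R2) = 15/(1.8 + 4.3) = 15/6.1 = 2.459 A
V_R2 = I × R2 = V1 × R2/(R1 + R2) = 15 × 4.3/6.1 = 10.57 V

Final answer: 10.57 V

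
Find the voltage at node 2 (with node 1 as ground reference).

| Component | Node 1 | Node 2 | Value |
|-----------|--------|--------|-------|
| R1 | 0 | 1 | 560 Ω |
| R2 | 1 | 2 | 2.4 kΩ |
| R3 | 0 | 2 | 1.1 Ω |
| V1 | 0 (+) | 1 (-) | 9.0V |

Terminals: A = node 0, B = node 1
Nodal analysis, taking node 1 as the 0 V reference.
Source V1 fixes V_0 = 9 V.
KCL at each unknown node (sum of currents leaving = 0; resistances in Ω):
  Node 2: (V_2 - 0)/2400 + (V_2 - 9)/1.1 = 0
Collecting terms: 0.9095 × V_2 = 8.182  =>  V_2 = 8.996 V
The requested potential is V_2 = 8.996 V.

Final answer: V_2 = 8.996 V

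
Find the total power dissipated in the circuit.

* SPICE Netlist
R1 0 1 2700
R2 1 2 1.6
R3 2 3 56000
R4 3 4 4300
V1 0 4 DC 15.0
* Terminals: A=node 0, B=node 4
Nodal analysis, taking node 4 as the 0 V reference.
Source V1 fixes V_0 = 15 V.
KCL at each unknown node (sum of currents leaving = 0; resistances in Ω):
  Node 1: (V_1 - 15)/2700 + (V_1 - V_2)/1.6 = 0
  Node 2: (V_2 - V_1)/1.6 + (V_2 - V_3)/56000 = 0
  Node 3: (V_3 - V_2)/56000 + (V_3 - 0)/4300 = 0
Collecting terms (coefficients in siemens):
  0.6254·V_1 - 0.625·V_2 = 0.005556
  0.625·V_2 - 0.625·V_1 - 0.00001786·V_3 = 0
  0.0002504·V_3 - 0.00001786·V_2 = 0
Solving these 3 simultaneous equations (Gaussian elimination) gives:
  V_1 = 14.36 V, V_2 = 14.36 V, V_3 = 1.024 V
Power in each resistor, P = (ΔV)²/R:
  P_R1 = (15 - 14.36)²/2700 = 0.0001531 W
  P_R2 = (14.36 - 14.36)²/1.6 = 0.0000000907 W
  P_R3 = (14.36 - 1.024)²/56000 = 0.003174 W
  P_R4 = (1.024 - 0)²/4300 = 0.0002438 W
P_total = P_R1 + P_R2 + P_R3 + P_R4 = 0.003571 W

Final answer: 0.003571 W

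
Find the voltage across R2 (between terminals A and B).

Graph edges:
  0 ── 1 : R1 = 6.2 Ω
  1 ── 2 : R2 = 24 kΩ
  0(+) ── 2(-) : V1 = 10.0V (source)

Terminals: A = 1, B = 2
R1 and R2 are in series across V1 (node 0 → node 1 → node 2), and the output A–B is taken across R2, so this is a voltage divider.
Series current: I = V1/(R1 + R2) = 10/(6.2 + 24000) = 10/24010 = 0.0004166 A
V_R2 = I × R2 = V1 × R2/(R1 + R2) = 10 × 24000/24010 = 9.997 V

Final answer: 9.997 V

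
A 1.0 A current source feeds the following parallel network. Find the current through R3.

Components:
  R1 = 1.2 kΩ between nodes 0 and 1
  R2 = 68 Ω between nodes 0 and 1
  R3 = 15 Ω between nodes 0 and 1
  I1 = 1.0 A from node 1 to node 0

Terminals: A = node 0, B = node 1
All resistors sit directly between nodes 0 and 1, so they are in parallel and share one voltage V; the full source current 1 A splits among them.
1/R_par = 1/1200 + 1/68 + 1/15 = 0.08221 S  =>  R_par = 12.16 Ω
V = I × R_par = 1 × 12.16 = 12.16 V
I_R3 = V/R3 = 12.16/15 = 0.811 A

Final answer: 0.811 A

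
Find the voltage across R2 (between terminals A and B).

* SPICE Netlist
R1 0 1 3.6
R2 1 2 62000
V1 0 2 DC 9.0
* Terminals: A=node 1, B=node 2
R1 and R2 are in series across V1 (node 0 → node 1 → node 2), and the output A–B is taken across R2, so this is a voltage divider.
Series current: I = V1/(R1 + R2) = 9/(3.6 + 62000) = 9/62000 = 0.0001452 A
V_R2 = I × R2 = V1 × R2/(R1 + R2) = 9 × 62000/62000 = 8.999 V

Final answer: 8.999 V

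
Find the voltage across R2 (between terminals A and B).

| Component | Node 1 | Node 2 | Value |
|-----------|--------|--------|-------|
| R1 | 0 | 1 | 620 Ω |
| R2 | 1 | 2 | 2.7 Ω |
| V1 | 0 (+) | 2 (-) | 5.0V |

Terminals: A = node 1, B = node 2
R1 and R2 are in series across V1 (node 0 → node 1 → node 2), and the output A–B is taken across R2, so this is a voltage divider.
Series current: I = V1/(R1 + R2) = 5/(620 + 2.7) = 5/622.7 = 0.00803 A
V_R2 = I × R2 = V1 × R2/(R1 + R2) = 5 × 2.7/622.7 = 0.02168 V

Final answer: 0.02168 V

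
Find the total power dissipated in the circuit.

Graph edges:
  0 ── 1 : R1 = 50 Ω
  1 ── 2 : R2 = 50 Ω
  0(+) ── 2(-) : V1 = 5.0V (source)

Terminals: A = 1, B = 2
Nodal analysis, taking node 2 as the 0 V reference.
Source V1 fixes V_0 = 5 V.
KCL at each unknown node (sum of currents leaving = 0; resistances in Ω):
  Node 1: (V_1 - 5)/50 + (V_1 - 0)/50 = 0
Collecting terms: 0.04 × V_1 = 0.1  =>  V_1 = 2.5 V
Power in each resistor, P = (ΔV)²/R:
  P_R1 = (5 - 2.5)²/50 = 0.125 W
  P_R2 = (2.5 - 0)²/50 = 0.125 W
P_total = P_R1 + P_R2 = 0.25 W

Final answer: 0.25 W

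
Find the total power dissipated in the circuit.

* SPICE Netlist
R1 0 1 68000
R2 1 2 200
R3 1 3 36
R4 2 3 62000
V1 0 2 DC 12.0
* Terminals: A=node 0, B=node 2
Nodal analysis, taking node 2 as the 0 V reference.
Source V1 fixes V_0 = 12 V.
KCL at each unknown node (sum of currents leaving = 0; resistances in Ω):
  Node 1: (V_1 - 12)/68000 + (V_1 - 0)/200 + (V_1 - V_3)/36 = 0
  Node 3: (V_3 - V_1)/36 + (V_3 - 0)/62000 = 0
Collecting terms (coefficients in siemens):
  0.03279·V_1 - 0.02778·V_3 = 0.0001765
  0.02779·V_3 - 0.02778·V_1 = 0
Determinant D = (0.03279)(0.02779) - (-0.02778)(-0.02778) = 0.0001398
V_1 = [(0.0001765)(0.02779) - (-0.02778)(0)]/D = 0.03508 V
V_3 = [(0.03279)(0) - (0.0001765)(-0.02778)]/D = 0.03506 V
Power in each resistor, P = (ΔV)²/R:
  P_R1 = (12 - 0.03508)²/68000 = 0.002105 W
  P_R2 = (0.03508 - 0)²/200 = 0.000006152 W
  P_R3 = (0.03508 - 0.03506)²/36 = 0.00000000001151 W
  P_R4 = (0 - 0.03506)²/62000 = 0.00000001982 W
P_total = P_R1 + P_R2 + P_R3 + P_R4 = 0.002111 W

Final answer: 0.002111 W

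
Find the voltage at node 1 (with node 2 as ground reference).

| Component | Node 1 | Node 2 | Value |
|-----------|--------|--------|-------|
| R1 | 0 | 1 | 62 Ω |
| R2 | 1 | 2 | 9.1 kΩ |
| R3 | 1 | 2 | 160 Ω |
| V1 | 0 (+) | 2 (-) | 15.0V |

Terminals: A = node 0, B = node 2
Nodal analysis, taking node 2 as the 0 V reference.
Source V1 fixes V_0 = 15 V.
KCL at each unknown node (sum of currents leaving = 0; resistances in Ω):
  Node 1: (V_1 - 15)/62 + (V_1 - 0)/9100 + (V_1 - 0)/160 = 0
Collecting terms: 0.02249 × V_1 = 0.2419  =>  V_1 = 10.76 V
The requested potential is V_1 = 10.76 V.

Final answer: V_1 = 10.76 V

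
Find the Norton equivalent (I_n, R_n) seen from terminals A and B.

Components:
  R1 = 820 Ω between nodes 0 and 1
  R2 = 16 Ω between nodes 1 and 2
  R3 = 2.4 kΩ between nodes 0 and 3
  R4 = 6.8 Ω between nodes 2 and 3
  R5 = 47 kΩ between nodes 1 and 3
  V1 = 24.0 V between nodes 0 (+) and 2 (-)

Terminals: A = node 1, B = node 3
Find the Thévenin equivalent first; then I_n = V_th/R_th and R_n = R_th.
Step 1 — V_th is the open-circuit voltage V_A - V_B (nothing connected across the terminals).
Nodal analysis, taking node 2 as the 0 V reference.
Source V1 fixes V_0 = 24 V.
KCL at each unknown node (sum of currents leaving = 0; resistances in Ω):
  Node 1: (V_1 - 24)/820 + (V_1 - 0)/16 + (V_1 - V_3)/47000 = 0
  Node 3: (V_3 - 24)/2400 + (V_3 - 0)/6.8 + (V_3 - V_1)/47000 = 0
Collecting terms (coefficients in siemens):
  0.06374·V_1 - 0.00002128·V_3 = 0.02927
  0.1475·V_3 - 0.00002128·V_1 = 0.01
Determinant D = (0.06374)(0.1475) - (-0.00002128)(-0.00002128) = 0.009402
V_1 = [(0.02927)(0.1475) - (-0.00002128)(0.01)]/D = 0.4592 V
V_3 = [(0.06374)(0.01) - (0.02927)(-0.00002128)]/D = 0.06786 V
V_th = V_1 - V_3 = 0.4592 - 0.06786 = 0.3913 V
Step 2 — R_th: zero the source — replace V1 by a short circuit (node 2 merges into node 0) — and find the resistance seen between A (node 1) and B (node 3).
Reduce the network between node 1 (A) and node 3 (B) by series/parallel combination:
  Rp1 = R1 ‖ R2 (parallel, both between nodes 0 and 1) = 1/(1/820 + 1/16) = 15.69 Ω
  Rp2 = R3 ‖ R4 (parallel, both between nodes 0 and 3) = 1/(1/2400 + 1/6.8) = 6.781 Ω
  Rs1 = Rp1 + Rp2 (series, joined only at node 0) = 15.69 + 6.781 = 22.47 Ω
  Rp3 = R5 ‖ Rs1 (parallel, both between nodes 1 and 3) = 1/(1/47000 + 1/22.47) = 22.46 Ω
R_th = 22.46 Ω
I_n = V_th/R_th = 0.3913/22.46 = 0.01742 A, and R_n = R_th = 22.46 Ω

Final answer: I_n = 0.01742 A, R_n = 22.46 Ω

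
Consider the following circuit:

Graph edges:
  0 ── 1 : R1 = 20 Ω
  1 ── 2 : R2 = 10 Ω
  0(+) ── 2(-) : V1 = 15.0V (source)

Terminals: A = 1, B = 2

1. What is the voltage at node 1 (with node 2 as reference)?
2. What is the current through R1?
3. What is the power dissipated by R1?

Nodal analysis, taking node 2 as the 0 V reference.
Source V1 fixes V_0 = 15 V.
KCL at each unknown node (sum of currents leaving = 0; resistances in Ω):
  Node 1: (V_1 - 15)/20 + (V_1 - 0)/10 = 0
Collecting terms: 0.15 × V_1 = 0.75  =>  V_1 = 5 V
Part 1:
  Read off the nodal solution: V_1 = 5 V
Part 2:
  I_R1 = (V_0 - V_1)/R1 = (15 - 5)/20 = 0.5 A
  Magnitude: I_R1 = 0.5 A
Part 3:
  I_R1 = (V_0 - V_1)/R1 = (15 - 5)/20 = 0.5 A
  P_R1 = I_R1² × R1 = (0.5)² × 20 = 5 W

Final answers:
1. V_1 = 5 V
2. I_R1 = 0.5 A
3. P_R1 = 5 W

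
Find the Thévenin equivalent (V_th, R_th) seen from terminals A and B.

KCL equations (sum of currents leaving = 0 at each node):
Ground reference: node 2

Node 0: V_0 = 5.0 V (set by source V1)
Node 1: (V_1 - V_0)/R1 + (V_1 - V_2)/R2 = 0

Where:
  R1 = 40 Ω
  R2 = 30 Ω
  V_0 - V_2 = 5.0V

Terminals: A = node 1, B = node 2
Step 1 — V_th is the open-circuit voltage V_A - V_B (nothing connected across the terminals).
Nodal analysis, taking node 2 as the 0 V reference.
Source V1 fixes V_0 = 5 V.
KCL at each unknown node (sum of currents leaving = 0; resistances in Ω):
  Node 1: (V_1 - 5)/40 + (V_1 - 0)/30 = 0
Collecting terms: 0.05833 × V_1 = 0.125  =>  V_1 = 2.143 V
V_th = V_1 - V_2 = 2.143 - 0 = 2.143 V
Step 2 — R_th: zero the source — replace V1 by a short circuit (node 2 merges into node 0) — and find the resistance seen between A (node 1) and B (node 0).
Reduce the network between node 1 (A) and node 0 (B) by series/parallel combination:
  Rp1 = R1 ‖ R2 (parallel, both between nodes 0 and 1) = 1/(1/40 + 1/30) = 17.14 Ω
R_th = 17.14 Ω

Final answer: V_th = 2.143 V, R_th = 17.14 Ω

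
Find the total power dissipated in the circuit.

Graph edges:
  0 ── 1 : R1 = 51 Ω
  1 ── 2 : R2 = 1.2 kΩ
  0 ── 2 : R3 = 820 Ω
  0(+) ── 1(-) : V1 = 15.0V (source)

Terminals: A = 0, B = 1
Nodal analysis, taking node 1 as the 0 V reference.
Source V1 fixes V_0 = 15 V.
KCL at each unknown node (sum of currents leaving = 0; resistances in Ω):
  Node 2: (V_2 - 0)/1200 + (V_2 - 15)/820 = 0
Collecting terms: 0.002053 × V_2 = 0.01829  =>  V_2 = 8.911 V
Power in each resistor, P = (ΔV)²/R:
  P_R1 = (15 - 0)²/51 = 4.412 W
  P_R2 = (0 - 8.911)²/1200 = 0.06617 W
  P_R3 = (15 - 8.911)²/820 = 0.04522 W
P_total = P_R1 + P_R2 + P_R3 = 4.523 W

Final answer: 4.523 W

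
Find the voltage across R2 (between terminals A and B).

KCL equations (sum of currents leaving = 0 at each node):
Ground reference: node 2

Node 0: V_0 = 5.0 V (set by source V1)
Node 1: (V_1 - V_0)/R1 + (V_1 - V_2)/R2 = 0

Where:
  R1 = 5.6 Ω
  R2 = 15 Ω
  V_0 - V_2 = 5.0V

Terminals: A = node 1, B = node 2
R1 and R2 are in series across V1 (node 0 → node 1 → node 2), and the output A–B is taken across R2, so this is a voltage divider.
Series current: I = V1/(R1 + R2) = 5/(5.6 + 15) = 5/20.6 = 0.2427 A
V_R2 = I × R2 = V1 × R2/(R1 + R2) = 5 × 15/20.6 = 3.641 V

Final answer: 3.641 V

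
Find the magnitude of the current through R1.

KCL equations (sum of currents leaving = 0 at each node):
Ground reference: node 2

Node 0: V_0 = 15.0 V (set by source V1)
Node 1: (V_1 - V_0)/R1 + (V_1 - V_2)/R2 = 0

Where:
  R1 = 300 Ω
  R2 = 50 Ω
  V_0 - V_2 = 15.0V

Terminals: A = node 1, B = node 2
Nodal analysis, taking node 2 as the 0 V reference.
Source V1 fixes V_0 = 15 V.
KCL at each unknown node (sum of currents leaving = 0; resistances in Ω):
  Node 1: (V_1 - 15)/300 + (V_1 - 0)/50 = 0
Collecting terms: 0.02333 × V_1 = 0.05  =>  V_1 = 2.143 V
I_R1 = (V_0 - V_1)/R1 = (15 - 2.143)/300 = 0.04286 A
|I_R1| = 0.04286 A

Final answer: |I_R1| = 0.04286 A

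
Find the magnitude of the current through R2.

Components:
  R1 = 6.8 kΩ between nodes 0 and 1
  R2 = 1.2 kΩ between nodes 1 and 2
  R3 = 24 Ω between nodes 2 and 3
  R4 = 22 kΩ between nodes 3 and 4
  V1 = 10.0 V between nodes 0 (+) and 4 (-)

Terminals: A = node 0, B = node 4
Nodal analysis, taking node 4 as the 0 V reference.
Source V1 fixes V_0 = 10 V.
KCL at each unknown node (sum of currents leaving = 0; resistances in Ω):
  Node 1: (V_1 - 10)/6800 + (V_1 - V_2)/1200 = 0
  Node 2: (V_2 - V_1)/1200 + (V_2 - V_3)/24 = 0
  Node 3: (V_3 - V_2)/24 + (V_3 - 0)/22000 = 0
Collecting terms (coefficients in siemens):
  0.0009804·V_1 - 0.0008333·V_2 = 0.001471
  0.0425·V_2 - 0.0008333·V_1 - 0.04167·V_3 = 0
  0.04171·V_3 - 0.04167·V_2 = 0
Solving these 3 simultaneous equations (Gaussian elimination) gives:
  V_1 = 7.735 V, V_2 = 7.335 V, V_3 = 7.327 V
I_R2 = (V_1 - V_2)/R2 = (7.735 - 7.335)/1200 = 0.0003331 A
|I_R2| = 0.0003331 A

Final answer: |I_R2| = 0.0003331 A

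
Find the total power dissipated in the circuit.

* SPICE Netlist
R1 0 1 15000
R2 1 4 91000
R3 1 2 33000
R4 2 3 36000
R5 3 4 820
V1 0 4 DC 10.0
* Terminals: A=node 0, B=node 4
Nodal analysis, taking node 4 as the 0 V reference.
Source V1 fixes V_0 = 10 V.
KCL at each unknown node (sum of currents leaving = 0; resistances in Ω):
  Node 1: (V_1 - 10)/15000 + (V_1 - 0)/91000 + (V_1 - V_2)/33000 = 0
  Node 2: (V_2 - V_1)/33000 + (V_2 - V_3)/36000 = 0
  Node 3: (V_3 - V_2)/36000 + (V_3 - 0)/820 = 0
Collecting terms (coefficients in siemens):
  0.000108·V_1 - 0.0000303·V_2 = 0.0006667
  0.00005808·V_2 - 0.0000303·V_1 - 0.00002778·V_3 = 0
  0.001247·V_3 - 0.00002778·V_2 = 0
Solving these 3 simultaneous equations (Gaussian elimination) gives:
  V_1 = 7.248 V, V_2 = 3.822 V, V_3 = 0.08513 V
Power in each resistor, P = (ΔV)²/R:
  P_R1 = (10 - 7.248)²/15000 = 0.0005049 W
  P_R2 = (7.248 - 0)²/91000 = 0.0005773 W
  P_R3 = (7.248 - 3.822)²/33000 = 0.0003556 W
  P_R4 = (3.822 - 0.08513)²/36000 = 0.000388 W
  P_R5 = (0.08513 - 0)²/820 = 0.000008837 W
P_total = P_R1 + P_R2 + P_R3 + P_R4 + P_R5 = 0.001835 W

Final answer: 0.001835 W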